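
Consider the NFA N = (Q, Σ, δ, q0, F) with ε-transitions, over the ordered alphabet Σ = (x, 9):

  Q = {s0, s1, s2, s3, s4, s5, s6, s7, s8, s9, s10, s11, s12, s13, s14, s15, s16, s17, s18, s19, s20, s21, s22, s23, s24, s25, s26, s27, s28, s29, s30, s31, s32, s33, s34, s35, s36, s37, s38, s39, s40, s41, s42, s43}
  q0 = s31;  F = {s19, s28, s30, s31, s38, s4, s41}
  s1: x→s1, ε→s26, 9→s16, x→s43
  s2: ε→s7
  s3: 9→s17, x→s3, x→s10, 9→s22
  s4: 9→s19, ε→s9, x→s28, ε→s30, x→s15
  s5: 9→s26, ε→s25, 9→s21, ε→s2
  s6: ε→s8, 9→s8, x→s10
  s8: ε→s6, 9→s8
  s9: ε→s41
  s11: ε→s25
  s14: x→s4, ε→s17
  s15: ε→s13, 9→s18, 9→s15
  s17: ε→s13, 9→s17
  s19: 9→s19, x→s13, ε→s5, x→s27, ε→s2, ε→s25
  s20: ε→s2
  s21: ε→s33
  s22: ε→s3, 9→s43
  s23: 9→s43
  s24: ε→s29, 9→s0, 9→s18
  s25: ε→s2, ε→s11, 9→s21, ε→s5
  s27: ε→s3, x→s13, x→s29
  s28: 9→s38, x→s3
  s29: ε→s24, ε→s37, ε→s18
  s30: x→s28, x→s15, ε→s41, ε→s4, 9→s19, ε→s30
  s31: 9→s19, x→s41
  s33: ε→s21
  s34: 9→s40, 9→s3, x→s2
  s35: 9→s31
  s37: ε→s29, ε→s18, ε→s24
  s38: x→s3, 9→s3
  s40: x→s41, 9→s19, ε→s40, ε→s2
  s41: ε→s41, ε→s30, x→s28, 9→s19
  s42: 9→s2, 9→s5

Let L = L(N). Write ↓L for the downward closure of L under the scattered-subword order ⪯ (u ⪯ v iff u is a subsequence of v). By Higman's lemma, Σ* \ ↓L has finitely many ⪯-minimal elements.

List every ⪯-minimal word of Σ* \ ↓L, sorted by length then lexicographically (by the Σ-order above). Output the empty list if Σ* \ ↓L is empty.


min(Σ*\↓L) = [9x, xxx, xx99].

|Q|=44, |F|=7, |δ|=86 (38 ε).
min D↑ (6 st, q0=0, F={4}): 0:x→1,9→2 1:x→3,9→2 2:x→4,9→2 3:x→4,9→5 4:x→4,9→4 5:x→4,9→4 [Hopcroft].
'9x': |S_i|=[29, 23, 12] end={s0,s10,s13,s17,s18,s22,s24,s27,s29,s3,s37,s43} — reject; 2/2 single-dels accept.
'xxx': run [29, 28, 15, 11] end={s0,s10,s13,s17,s18,s22,s24,s29,s3,s37,s43} ∉↓L; 3/3 deletions ∈↓L.
'xx99': N↓-sim [29, 28, 15, 10, 8] end={s10,s13,s15,s17,s18,s22,s3,s43} — reject; 4/4 del acc.
3 minimals (antichain).


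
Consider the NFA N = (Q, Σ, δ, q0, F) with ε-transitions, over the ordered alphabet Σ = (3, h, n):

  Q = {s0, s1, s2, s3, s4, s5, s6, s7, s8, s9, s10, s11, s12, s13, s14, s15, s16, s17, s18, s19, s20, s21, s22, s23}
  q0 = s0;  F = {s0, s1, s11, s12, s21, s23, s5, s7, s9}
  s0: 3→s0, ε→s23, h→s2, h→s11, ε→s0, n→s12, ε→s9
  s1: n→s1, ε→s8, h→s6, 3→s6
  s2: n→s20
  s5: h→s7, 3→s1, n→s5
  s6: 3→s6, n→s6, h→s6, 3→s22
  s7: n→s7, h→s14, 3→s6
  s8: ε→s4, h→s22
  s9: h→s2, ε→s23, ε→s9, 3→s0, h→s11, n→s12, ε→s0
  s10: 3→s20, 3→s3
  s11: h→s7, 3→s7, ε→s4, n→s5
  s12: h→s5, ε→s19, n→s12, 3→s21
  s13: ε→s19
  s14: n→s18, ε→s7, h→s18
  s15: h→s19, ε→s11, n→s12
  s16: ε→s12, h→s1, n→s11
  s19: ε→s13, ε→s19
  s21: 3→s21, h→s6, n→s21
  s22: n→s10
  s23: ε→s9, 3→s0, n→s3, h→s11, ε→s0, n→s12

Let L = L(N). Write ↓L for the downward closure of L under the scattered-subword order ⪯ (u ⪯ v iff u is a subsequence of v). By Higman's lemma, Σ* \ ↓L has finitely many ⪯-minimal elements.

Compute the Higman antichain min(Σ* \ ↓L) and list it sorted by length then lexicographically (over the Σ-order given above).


|Q|=24, |F|=9, |δ|=63 (18 ε).
min D↑ (8 st, q0=0, F={6}): 0:3→0,h→1,n→2 1:3→3,h→3,n→4 2:3→5,h→4,n→2 3:3→6,h→3,n→3 4:3→7,h→3,n→4 5:3→5,h→6,n→5 6:3→6,h→6,n→6 7:3→6,h→6,n→7.
'h33': N↓-sim [21, 14, 11, 5] end={s10,s20,s22,s3,s6} — reject; 3/3 single-dels accept.
'hh3': run [21, 14, 8, 5] end={s10,s20,s22,s3,s6} ∉↓L; 3/3 deletions ∈↓L.
'n3h': |S_i|=[21, 16, 9, 5] end={s10,s20,s22,s3,s6} ∉↓L; 3/3 deletions ∈↓L.
3 obstructions.

min(Σ*\↓L) = [h33, hh3, n3h].


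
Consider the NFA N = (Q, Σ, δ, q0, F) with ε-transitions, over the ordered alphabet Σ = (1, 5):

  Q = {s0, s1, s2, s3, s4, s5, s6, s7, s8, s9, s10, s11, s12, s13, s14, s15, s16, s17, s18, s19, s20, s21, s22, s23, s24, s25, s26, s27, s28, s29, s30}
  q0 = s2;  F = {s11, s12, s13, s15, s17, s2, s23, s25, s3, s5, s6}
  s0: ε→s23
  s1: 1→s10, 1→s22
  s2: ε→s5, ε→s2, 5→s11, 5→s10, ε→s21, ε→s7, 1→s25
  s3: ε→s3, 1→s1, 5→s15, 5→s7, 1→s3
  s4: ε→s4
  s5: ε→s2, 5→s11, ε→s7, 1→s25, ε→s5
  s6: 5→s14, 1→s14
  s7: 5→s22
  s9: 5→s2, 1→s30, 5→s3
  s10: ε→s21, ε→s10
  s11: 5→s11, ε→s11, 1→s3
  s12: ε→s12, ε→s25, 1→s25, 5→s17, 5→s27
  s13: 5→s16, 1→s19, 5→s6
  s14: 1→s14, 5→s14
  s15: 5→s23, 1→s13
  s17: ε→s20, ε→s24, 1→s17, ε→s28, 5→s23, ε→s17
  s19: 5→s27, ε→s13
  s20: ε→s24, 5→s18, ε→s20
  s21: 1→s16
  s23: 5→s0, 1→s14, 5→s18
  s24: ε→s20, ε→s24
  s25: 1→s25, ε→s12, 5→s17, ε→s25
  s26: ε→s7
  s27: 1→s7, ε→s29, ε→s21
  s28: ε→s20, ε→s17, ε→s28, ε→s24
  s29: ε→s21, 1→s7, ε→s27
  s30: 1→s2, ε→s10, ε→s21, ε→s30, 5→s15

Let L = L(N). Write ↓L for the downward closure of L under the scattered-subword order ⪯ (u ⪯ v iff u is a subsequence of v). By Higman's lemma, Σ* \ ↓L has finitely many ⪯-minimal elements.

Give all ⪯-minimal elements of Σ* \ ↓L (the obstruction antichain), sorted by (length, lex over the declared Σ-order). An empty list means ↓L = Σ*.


Antichain: [1551, 515155].

|Q|=31, |F|=11, |δ|=81 (38 ε).
min D↑ (10 st, q0=0, F={7}): 0:1→1,5→2 1:1→1,5→3 2:1→4,5→2 3:1→3,5→5 4:1→4,5→6 5:1→7,5→5 6:1→8,5→5 7:1→7,5→7 8:1→8,5→9 9:1→7,5→7 [Hopcroft].
'1551': run [26, 23, 18, 11, 4] end={s14,s16,s22,s7} — reject; 4/4 deletions ∈↓L.
'515155': run [26, 22, 21, 14, 10, 8, 2] end={s14,s22} — reject; 6/6 del acc.
2 minimals (antichain).


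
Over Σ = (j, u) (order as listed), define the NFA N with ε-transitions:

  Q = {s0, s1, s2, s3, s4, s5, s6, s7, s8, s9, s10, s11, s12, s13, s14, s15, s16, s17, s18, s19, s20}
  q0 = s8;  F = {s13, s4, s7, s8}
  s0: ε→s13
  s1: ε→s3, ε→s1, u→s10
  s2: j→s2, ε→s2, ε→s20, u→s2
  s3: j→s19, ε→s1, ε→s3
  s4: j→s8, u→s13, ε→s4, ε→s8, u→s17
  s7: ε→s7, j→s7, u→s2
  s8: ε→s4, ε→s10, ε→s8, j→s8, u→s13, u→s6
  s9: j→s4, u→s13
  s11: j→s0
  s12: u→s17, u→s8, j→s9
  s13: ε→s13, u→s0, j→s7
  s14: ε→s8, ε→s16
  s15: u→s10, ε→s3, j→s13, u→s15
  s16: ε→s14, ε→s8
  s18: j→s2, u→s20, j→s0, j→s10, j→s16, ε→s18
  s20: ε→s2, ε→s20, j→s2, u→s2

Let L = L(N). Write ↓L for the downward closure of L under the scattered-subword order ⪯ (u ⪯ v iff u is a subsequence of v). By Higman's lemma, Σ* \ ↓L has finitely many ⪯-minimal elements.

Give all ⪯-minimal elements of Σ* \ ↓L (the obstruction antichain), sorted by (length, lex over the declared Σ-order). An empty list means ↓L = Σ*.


Antichain: [uju].

|Q|=21, |F|=4, |δ|=52 (22 ε).
min D↑ (4 st, q0=0, F={3}): 0:j→0,u→1 1:j→2,u→1 2:j→2,u→3 3:j→3,u→3 (ε-aug+det+¬).
'uju': N↓-sim [10, 7, 3, 2] end={s2,s20} ∉↓L; 3/3 deletions ∈↓L.
1 words, ⪯-incomp.


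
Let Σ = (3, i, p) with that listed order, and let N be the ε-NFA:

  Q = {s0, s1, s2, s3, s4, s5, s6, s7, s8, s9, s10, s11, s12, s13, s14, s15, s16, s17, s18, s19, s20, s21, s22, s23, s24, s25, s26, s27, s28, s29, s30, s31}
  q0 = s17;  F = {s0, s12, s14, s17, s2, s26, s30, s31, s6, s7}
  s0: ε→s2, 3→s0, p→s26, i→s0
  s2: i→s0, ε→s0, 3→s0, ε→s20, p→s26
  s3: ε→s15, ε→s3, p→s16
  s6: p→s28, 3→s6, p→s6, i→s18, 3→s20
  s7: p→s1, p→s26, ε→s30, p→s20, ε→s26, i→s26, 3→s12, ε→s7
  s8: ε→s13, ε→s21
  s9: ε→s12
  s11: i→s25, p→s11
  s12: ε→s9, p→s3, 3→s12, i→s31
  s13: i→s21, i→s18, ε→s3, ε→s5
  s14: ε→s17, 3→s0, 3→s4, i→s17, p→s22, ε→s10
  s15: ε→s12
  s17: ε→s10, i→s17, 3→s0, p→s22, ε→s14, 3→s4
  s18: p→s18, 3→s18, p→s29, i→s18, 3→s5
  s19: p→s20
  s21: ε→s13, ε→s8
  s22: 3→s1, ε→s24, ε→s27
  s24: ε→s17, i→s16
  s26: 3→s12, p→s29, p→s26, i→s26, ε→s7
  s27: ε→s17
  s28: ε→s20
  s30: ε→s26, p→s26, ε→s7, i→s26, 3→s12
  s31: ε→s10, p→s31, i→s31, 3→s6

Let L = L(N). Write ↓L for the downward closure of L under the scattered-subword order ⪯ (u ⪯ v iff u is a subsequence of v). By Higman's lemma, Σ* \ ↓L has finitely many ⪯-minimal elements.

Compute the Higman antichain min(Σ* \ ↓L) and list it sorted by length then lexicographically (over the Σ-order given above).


A = [3p3i3i].

|Q|=32, |F|=10, |δ|=80 (30 ε).
min D↑ (7 st, q0=0, F={6}): 0:3→1,i→0,p→0 1:3→1,i→1,p→2 2:3→3,i→2,p→2 3:3→3,i→4,p→3 4:3→5,i→4,p→4 5:3→5,i→6,p→5 6:3→6,i→6,p→6 [Hopcroft].
'3p3i3i': |S_i|=[25, 20, 17, 13, 8, 6, 3] end={s18,s29,s5} — reject; 6/6 deletions ∈↓L.
1 minimals (antichain).


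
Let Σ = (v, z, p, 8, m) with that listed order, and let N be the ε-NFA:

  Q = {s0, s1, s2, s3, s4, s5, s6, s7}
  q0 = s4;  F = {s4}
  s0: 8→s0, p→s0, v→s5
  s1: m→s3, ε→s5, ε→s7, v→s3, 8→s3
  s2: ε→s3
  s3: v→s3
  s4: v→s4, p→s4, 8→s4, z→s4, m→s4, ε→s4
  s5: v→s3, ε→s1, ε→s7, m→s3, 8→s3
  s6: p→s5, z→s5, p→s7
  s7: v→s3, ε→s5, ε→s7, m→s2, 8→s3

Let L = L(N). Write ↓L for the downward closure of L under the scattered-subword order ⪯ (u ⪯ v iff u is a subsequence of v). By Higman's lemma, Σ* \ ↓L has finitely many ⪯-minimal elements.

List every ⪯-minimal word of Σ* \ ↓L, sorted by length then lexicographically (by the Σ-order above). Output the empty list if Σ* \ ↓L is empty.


A = [].

|Q|=8, |F|=1, |δ|=29 (8 ε).
min D↑ (1 st, q0=0, F={}): 0:v→0,z→0,p→0,8→0,m→0.
L(D↑) = ∅ ⇒ ↓L = Σ*.


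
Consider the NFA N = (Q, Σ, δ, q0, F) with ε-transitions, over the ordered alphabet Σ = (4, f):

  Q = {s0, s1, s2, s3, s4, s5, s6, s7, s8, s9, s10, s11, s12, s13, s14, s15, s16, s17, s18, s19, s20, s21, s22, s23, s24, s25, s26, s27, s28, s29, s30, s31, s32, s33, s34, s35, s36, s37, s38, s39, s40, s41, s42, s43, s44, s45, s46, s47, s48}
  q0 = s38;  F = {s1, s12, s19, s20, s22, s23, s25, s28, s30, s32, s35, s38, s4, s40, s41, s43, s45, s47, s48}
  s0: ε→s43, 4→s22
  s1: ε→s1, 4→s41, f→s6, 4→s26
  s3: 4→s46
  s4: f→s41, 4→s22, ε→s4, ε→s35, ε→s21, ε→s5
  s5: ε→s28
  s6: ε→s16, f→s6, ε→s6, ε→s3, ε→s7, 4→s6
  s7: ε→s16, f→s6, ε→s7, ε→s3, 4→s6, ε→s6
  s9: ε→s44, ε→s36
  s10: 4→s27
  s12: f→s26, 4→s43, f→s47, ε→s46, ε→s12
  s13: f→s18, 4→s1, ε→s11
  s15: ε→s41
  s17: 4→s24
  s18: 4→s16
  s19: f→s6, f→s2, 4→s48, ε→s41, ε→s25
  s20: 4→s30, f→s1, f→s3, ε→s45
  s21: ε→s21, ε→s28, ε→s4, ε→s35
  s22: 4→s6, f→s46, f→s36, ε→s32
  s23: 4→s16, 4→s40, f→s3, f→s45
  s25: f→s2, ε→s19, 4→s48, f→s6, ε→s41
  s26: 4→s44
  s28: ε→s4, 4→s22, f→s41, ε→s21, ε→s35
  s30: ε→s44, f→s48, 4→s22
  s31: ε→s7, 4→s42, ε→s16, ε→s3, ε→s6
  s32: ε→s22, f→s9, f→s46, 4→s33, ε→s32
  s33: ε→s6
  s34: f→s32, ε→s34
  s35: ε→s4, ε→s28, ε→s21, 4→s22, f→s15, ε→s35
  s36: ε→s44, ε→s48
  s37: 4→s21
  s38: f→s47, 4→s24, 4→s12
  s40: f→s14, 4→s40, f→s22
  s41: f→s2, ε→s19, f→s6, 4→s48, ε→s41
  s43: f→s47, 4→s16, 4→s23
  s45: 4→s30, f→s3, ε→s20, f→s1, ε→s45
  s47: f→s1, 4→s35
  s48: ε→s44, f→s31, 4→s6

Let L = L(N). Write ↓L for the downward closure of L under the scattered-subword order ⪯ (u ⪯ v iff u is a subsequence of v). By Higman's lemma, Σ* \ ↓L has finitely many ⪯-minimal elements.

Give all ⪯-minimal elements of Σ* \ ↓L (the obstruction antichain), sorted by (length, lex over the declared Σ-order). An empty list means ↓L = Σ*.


|Q|=49, |F|=19, |δ|=121 (54 ε).
min D↑ (14 st, q0=0, F={9}): 0:4→1,f→2 1:4→3,f→2 2:4→4,f→5 3:4→6,f→2 4:4→7,f→8 5:4→8,f→9 6:4→10,f→11 7:4→9,f→12 8:4→12,f→9 9:4→9,f→9 10:4→10,f→7 11:4→13,f→5 12:4→9,f→9 13:4→7,f→12.
'fff': run [37, 31, 18, 8] end={s16,s2,s3,s31,s42,s46,s6,s7} — reject; 3/3 deletions ∈↓L.
'f444': |S_i|=[37, 31, 26, 14, 7] end={s16,s3,s33,s42,s46,s6,s7} rej; 4/4 del acc.
'4444f4': run [37, 36, 34, 32, 22, 16, 7] end={s16,s3,s33,s42,s46,s6,s7} rej; 6/6 single-dels accept.
3 words, ⪯-incomp.

Antichain: [fff, f444, 4444f4].


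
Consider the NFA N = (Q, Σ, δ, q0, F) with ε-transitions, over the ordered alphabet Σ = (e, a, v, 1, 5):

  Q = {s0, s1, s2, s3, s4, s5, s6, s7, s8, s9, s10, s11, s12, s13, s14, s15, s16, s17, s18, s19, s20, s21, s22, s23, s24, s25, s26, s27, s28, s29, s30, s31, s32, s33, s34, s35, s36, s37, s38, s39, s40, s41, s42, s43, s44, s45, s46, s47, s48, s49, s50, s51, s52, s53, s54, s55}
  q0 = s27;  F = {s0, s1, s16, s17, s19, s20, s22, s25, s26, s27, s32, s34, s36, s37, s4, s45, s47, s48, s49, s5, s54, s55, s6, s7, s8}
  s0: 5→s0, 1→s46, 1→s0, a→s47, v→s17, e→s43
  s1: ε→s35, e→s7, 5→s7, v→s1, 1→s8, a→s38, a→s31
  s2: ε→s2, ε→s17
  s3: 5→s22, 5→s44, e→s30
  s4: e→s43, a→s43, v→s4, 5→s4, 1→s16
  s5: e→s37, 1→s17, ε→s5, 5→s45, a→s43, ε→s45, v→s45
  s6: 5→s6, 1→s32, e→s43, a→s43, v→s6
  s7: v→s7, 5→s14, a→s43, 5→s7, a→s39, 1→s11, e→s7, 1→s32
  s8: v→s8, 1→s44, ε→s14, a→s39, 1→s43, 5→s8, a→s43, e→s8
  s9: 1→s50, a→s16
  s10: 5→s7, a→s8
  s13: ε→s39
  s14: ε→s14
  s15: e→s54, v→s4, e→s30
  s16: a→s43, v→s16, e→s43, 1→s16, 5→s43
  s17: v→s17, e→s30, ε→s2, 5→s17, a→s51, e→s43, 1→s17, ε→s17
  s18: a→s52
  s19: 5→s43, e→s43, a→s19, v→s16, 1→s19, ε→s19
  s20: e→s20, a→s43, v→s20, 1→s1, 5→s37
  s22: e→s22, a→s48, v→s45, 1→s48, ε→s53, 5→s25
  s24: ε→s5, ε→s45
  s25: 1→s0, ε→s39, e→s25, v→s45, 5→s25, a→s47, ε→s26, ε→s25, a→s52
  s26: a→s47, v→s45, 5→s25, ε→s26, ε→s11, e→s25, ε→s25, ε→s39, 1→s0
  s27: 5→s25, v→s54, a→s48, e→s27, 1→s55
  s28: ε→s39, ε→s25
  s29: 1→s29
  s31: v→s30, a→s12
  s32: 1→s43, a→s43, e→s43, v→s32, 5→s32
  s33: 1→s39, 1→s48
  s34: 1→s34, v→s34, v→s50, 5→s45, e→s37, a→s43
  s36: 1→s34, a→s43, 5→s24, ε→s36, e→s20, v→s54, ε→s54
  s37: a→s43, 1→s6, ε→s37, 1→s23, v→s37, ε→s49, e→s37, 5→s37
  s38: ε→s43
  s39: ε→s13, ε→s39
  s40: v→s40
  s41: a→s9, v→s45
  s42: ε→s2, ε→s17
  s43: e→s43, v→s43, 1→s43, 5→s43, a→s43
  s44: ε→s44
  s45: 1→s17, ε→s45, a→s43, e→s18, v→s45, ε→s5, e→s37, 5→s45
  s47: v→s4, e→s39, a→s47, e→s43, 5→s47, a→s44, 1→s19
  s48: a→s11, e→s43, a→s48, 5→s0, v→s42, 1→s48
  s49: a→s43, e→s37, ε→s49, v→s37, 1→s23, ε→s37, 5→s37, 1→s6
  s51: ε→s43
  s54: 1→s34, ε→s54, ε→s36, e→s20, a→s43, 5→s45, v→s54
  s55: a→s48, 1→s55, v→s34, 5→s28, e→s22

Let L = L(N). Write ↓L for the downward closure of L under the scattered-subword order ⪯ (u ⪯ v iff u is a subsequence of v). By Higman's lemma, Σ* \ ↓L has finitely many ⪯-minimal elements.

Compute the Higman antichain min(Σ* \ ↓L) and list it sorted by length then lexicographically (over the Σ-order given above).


|Q|=56, |F|=25, |δ|=205 (40 ε).
min D↑ (22 st, q0=0, F={5}): 0:e→0,a→1,v→2,1→3,5→4 1:e→5,a→1,v→6,1→1,5→7 2:e→8,a→5,v→2,1→9,5→10 3:e→11,a→1,v→9,1→3,5→4 4:e→4,a→12,v→10,1→7,5→4 5:e→5,a→5,v→5,1→5,5→5 6:e→5,a→5,v→6,1→6,5→6 7:e→5,a→12,v→6,1→7,5→7 8:e→8,a→5,v→8,1→13,5→14 9:e→14,a→5,v→9,1→9,5→10 10:e→14,a→5,v→10,1→6,5→10 11:e→11,a→1,v→10,1→1,5→4 12:e→5,a→12,v→15,1→16,5→12 13:e→17,a→5,v→13,1→18,5→17 14:e→14,a→5,v→14,1→19,5→14 15:e→5,a→5,v→15,1→20,5→15 16:e→5,a→16,v→20,1→16,5→5 17:e→17,a→5,v→17,1→21,5→17 18:e→18,a→5,v→18,1→5,5→18 19:e→5,a→5,v→19,1→21,5→19 20:e→5,a→5,v→20,1→20,5→5 21:e→5,a→5,v→21,1→5,5→21.
'ae': run [47, 21, 4] end={s13,s30,s39,s43} rej; 2/2 del acc.
'va': |S_i|=[47, 35, 9] end={s12,s13,s30,s31,s38,s39,s43,s51,s52} rej; 2/2 del acc.
'51e': run [47, 31, 18, 4] end={s13,s30,s39,s43} ∉↓L; 3/3 single-dels accept.
'1e1e': run [47, 42, 33, 20, 4] end={s13,s30,s39,s43} rej; 4/4 deletions ∈↓L.
'5a15': |S_i|=[47, 31, 10, 3, 1] end={s43} — reject; 4/4 del acc.
've111': N↓-sim [47, 35, 22, 17, 8, 2] end={s43,s44} ∉↓L; 5/5 deletions ∈↓L.
6 minimals (antichain).

Antichain: [ae, va, 51e, 1e1e, 5a15, ve111].


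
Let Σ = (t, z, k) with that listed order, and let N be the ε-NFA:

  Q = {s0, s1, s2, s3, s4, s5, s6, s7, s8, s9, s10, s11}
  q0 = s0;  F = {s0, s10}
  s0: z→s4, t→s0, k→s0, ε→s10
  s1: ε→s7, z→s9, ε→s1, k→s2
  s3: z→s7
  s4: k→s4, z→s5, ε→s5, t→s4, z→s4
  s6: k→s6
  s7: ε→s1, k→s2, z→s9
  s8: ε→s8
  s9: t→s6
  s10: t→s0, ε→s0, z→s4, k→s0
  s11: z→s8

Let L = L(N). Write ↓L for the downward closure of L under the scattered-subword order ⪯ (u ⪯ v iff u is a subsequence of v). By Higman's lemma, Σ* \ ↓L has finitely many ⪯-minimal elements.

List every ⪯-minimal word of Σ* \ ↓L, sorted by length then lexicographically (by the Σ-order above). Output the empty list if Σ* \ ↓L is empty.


|Q|=12, |F|=2, |δ|=25 (7 ε).
min D↑ (2 st, q0=0, F={1}): 0:t→0,z→1,k→0 1:t→1,z→1,k→1 (ε-aug+det+¬).
'z': |S_i|=[4, 2] end={s4,s5} rej; 1/1 single-dels accept.
1 obstructions.

min(Σ*\↓L) = [z].


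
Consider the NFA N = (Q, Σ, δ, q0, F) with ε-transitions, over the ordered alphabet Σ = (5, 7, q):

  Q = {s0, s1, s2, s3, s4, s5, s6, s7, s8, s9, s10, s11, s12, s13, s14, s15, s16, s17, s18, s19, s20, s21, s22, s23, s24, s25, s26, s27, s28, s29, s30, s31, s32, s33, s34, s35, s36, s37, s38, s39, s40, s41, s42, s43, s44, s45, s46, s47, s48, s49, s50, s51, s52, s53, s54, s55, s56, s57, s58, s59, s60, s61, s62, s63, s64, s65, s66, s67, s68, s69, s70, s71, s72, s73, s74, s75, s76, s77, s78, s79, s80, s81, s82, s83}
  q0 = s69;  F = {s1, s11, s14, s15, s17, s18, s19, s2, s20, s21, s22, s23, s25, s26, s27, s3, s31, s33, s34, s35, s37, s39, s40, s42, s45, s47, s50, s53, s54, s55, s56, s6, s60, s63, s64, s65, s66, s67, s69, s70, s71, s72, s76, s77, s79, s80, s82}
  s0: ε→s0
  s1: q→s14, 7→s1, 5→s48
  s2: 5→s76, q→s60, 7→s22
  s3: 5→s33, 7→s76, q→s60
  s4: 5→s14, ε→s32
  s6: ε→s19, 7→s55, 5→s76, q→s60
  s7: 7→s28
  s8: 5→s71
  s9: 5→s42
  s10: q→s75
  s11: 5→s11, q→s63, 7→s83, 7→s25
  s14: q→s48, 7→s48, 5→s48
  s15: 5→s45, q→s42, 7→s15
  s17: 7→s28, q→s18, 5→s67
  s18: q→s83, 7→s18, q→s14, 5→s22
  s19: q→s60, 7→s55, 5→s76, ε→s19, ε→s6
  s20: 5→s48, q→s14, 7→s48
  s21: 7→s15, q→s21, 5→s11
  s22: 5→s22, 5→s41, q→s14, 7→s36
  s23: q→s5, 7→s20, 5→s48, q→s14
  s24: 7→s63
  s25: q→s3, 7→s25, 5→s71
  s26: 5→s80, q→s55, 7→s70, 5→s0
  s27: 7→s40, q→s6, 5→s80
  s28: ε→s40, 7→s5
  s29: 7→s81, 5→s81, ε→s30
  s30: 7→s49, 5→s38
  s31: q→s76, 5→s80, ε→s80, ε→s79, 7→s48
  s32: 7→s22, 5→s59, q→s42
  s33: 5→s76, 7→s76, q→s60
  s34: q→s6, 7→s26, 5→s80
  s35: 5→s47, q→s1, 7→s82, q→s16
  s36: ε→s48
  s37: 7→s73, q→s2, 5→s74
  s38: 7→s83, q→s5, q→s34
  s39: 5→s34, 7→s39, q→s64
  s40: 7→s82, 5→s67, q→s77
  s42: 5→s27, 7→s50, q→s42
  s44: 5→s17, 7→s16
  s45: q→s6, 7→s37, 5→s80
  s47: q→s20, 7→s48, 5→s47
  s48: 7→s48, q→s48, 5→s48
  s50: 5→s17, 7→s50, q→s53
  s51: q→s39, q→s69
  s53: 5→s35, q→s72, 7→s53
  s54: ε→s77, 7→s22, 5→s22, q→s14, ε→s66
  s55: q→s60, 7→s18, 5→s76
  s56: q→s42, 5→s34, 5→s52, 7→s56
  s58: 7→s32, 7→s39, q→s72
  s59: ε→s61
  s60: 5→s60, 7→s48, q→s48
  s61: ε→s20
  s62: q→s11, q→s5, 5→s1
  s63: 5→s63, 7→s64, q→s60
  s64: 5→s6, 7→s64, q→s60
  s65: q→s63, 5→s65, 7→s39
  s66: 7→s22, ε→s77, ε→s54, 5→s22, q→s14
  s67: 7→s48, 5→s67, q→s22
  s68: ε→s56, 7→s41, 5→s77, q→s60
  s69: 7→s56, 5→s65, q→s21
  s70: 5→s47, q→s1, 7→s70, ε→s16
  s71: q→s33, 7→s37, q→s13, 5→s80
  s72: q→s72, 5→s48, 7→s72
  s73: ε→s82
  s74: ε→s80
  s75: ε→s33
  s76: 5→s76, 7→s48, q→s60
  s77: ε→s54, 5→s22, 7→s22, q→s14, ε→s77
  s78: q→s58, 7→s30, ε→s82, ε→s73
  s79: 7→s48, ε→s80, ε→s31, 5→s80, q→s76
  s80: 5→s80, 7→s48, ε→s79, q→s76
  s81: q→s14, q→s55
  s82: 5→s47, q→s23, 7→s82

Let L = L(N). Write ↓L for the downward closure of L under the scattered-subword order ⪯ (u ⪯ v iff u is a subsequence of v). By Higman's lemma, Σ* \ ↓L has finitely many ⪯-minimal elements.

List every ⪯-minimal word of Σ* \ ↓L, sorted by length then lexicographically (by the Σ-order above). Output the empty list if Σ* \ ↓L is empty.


Antichain: [5qq7, 5qqq, 7557, 7577q5, 7q7qq5, q57q77].

|Q|=84, |F|=47, |δ|=214 (28 ε).
min D↑ (43 st, q0=0, F={19}): 0:5→1,7→2,q→3 1:5→1,7→4,q→5 2:5→6,7→2,q→7 3:5→8,7→9,q→3 4:5→6,7→4,q→10 5:5→5,7→10,q→11 6:5→12,7→13,q→14 7:5→15,7→16,q→7 8:5→8,7→17,q→5 9:5→18,7→9,q→7 10:5→14,7→10,q→11 11:5→11,7→19,q→19 12:5→12,7→19,q→20 13:5→12,7→21,q→22 14:5→20,7→22,q→11 15:5→12,7→23,q→14 16:5→24,7→16,q→25 17:5→26,7→17,q→27 18:5→12,7→28,q→14 19:5→19,7→19,q→19 20:5→20,7→19,q→11 21:5→29,7→21,q→30 22:5→20,7→31,q→11 23:5→32,7→33,q→34 24:5→32,7→23,q→31 25:5→35,7→25,q→36 26:5→12,7→28,q→37 27:5→37,7→20,q→11 28:5→12,7→33,q→38 29:5→29,7→19,q→39 30:5→19,7→30,q→40 31:5→41,7→31,q→40 32:5→32,7→19,q→41 33:5→29,7→33,q→42 34:5→41,7→41,q→40 35:5→29,7→33,q→30 36:5→19,7→36,q→36 37:5→20,7→20,q→11 38:5→20,7→41,q→11 39:5→19,7→19,q→40 40:5→19,7→19,q→19 41:5→41,7→19,q→40 42:5→19,7→39,q→40.
'5qq7': N↓-sim [59, 51, 26, 5, 1] end={s48} rej; 4/4 del acc.
'5qqq': |S_i|=[59, 51, 26, 5, 1] end={s48} — reject; 4/4 single-dels accept.
'7557': N↓-sim [59, 54, 44, 15, 2] end={s36,s48} — reject; 4/4 del acc.
'7577q5': run [59, 54, 44, 33, 16, 7, 1] end={s48} rej; 6/6 del acc.
'7q7qq5': run [59, 54, 40, 31, 21, 9, 1] end={s48} rej; 6/6 deletions ∈↓L.
'q57q77': |S_i|=[59, 50, 44, 37, 18, 8, 2] end={s36,s48} — reject; 6/6 single-dels accept.
6 minimals (antichain).


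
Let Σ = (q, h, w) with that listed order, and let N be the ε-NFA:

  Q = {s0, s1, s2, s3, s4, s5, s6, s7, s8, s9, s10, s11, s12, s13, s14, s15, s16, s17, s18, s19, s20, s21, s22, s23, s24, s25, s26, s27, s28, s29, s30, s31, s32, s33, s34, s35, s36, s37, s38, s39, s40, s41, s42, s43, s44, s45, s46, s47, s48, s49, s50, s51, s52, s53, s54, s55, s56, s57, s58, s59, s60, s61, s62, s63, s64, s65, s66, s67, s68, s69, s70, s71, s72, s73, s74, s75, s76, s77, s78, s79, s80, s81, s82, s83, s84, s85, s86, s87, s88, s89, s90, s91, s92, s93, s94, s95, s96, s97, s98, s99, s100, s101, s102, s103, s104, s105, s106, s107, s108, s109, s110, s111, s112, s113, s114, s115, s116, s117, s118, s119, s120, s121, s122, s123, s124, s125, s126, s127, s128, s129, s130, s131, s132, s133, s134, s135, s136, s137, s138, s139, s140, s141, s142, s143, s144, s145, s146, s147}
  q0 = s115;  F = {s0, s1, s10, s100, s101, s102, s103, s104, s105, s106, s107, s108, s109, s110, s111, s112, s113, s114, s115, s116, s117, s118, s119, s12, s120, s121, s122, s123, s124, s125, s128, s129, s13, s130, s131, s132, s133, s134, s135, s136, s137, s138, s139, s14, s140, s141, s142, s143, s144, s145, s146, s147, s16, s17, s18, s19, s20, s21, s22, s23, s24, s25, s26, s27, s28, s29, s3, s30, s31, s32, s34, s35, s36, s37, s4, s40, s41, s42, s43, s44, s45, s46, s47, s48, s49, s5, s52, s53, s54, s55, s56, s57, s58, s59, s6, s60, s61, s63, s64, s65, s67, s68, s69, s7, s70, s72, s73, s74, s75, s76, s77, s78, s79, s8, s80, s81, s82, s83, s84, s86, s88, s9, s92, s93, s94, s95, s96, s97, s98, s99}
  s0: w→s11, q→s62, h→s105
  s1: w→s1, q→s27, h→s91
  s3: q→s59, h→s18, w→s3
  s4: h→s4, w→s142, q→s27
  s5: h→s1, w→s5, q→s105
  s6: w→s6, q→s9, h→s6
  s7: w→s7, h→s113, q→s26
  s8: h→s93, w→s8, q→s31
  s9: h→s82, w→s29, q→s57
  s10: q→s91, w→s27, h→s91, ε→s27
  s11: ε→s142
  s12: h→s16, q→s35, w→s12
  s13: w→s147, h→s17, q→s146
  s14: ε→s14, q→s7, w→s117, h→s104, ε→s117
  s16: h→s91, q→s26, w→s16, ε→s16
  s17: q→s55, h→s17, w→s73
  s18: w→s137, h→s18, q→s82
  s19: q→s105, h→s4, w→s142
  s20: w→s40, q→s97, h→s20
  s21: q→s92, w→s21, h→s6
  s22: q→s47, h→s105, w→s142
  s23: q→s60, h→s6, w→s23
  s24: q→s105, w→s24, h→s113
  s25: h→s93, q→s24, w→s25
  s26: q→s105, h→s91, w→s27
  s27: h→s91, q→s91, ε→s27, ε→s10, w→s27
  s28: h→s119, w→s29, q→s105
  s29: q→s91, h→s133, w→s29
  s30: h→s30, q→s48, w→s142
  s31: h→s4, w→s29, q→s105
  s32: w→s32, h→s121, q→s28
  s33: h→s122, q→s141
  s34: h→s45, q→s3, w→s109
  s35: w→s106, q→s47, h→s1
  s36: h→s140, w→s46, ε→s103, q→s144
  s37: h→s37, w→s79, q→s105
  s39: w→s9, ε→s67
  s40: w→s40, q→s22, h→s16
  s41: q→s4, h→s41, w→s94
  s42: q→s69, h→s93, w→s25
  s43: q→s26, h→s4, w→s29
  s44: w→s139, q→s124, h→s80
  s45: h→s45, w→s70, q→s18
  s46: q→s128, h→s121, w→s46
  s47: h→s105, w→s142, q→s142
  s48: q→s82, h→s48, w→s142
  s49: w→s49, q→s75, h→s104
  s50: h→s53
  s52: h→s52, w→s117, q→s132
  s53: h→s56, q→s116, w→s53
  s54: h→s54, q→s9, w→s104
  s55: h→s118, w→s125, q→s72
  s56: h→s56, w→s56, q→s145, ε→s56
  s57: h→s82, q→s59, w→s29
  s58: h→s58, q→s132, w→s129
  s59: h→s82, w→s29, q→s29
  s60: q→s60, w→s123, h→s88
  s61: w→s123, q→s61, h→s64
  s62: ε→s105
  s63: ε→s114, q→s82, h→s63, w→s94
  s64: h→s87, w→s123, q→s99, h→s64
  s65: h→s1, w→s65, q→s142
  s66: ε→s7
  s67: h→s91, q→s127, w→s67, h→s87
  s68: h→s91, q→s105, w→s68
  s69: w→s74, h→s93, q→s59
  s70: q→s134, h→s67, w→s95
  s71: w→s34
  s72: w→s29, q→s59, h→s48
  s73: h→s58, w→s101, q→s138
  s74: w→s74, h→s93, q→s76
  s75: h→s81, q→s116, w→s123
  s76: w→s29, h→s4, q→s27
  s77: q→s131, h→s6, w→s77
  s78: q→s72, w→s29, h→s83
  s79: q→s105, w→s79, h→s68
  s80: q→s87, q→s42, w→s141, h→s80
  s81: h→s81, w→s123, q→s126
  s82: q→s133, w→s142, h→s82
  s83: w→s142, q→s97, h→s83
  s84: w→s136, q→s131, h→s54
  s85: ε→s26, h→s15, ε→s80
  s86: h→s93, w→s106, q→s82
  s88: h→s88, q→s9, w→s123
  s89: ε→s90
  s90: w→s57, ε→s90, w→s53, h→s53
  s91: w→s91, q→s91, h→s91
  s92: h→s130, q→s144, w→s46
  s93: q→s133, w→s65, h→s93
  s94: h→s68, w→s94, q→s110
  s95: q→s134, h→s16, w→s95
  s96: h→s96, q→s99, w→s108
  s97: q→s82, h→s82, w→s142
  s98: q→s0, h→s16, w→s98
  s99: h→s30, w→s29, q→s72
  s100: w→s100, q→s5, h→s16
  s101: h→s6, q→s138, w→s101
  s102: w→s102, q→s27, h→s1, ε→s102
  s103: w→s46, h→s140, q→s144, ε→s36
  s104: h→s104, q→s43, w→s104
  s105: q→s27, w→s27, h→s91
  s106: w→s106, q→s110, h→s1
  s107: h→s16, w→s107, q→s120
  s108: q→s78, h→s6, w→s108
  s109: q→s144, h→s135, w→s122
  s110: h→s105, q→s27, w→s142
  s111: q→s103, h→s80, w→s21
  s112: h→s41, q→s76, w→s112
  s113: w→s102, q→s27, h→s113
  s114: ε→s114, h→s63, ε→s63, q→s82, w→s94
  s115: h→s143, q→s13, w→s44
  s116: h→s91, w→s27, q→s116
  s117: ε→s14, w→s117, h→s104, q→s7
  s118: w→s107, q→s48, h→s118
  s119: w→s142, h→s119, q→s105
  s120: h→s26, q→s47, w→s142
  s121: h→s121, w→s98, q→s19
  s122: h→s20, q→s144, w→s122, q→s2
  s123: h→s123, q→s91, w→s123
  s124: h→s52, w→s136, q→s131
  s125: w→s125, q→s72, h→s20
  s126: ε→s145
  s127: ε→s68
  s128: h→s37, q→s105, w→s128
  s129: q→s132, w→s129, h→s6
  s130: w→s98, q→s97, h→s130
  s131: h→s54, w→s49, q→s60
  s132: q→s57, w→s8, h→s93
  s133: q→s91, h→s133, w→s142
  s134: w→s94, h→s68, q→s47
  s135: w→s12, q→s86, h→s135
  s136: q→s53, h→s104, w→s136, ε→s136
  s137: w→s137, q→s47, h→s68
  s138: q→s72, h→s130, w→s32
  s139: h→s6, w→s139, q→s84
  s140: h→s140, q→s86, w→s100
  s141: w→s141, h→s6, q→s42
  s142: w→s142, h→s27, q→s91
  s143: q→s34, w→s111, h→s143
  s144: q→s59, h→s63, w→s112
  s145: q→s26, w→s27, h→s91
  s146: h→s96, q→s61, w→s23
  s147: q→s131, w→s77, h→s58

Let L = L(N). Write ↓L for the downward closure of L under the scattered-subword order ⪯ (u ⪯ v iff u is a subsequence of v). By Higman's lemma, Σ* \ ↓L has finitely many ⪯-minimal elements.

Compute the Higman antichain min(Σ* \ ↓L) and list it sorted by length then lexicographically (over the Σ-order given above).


|Q|=148, |F|=130, |δ|=431 (25 ε).
min D↑ (127 st, q0=0, F={61}): 0:q→1,h→2,w→3 1:q→4,h→5,w→6 2:q→7,h→2,w→8 3:q→9,h→10,w→11 4:q→12,h→13,w→14 5:q→15,h→5,w→16 6:q→17,h→18,w→19 7:q→20,h→21,w→22 8:q→23,h→10,w→24 9:q→17,h→25,w→26 10:q→27,h→10,w→28 11:q→29,h→30,w→11 12:q→12,h→31,w→32 13:q→33,h→13,w→34 14:q→35,h→30,w→14 15:q→36,h→37,w→38 16:q→39,h→18,w→40 17:q→35,h→41,w→42 18:q→43,h→18,w→44 19:q→17,h→30,w→19 20:q→45,h→46,w→20 21:q→46,h→21,w→47 22:q→48,h→49,w→50 23:q→48,h→51,w→52 24:q→53,h→30,w→24 25:q→43,h→25,w→54 26:q→55,h→56,w→26 27:q→57,h→58,w→59 28:q→27,h→30,w→28 29:q→17,h→41,w→26 30:q→60,h→30,w→30 31:q→33,h→31,w→32 32:q→61,h→32,w→32 33:q→36,h→62,w→63 34:q→64,h→30,w→34 35:q→35,h→65,w→32 36:q→45,h→66,w→63 37:q→66,h→37,w→67 38:q→36,h→68,w→38 39:q→36,h→69,w→70 40:q→39,h→30,w→40 41:q→60,h→41,w→56 42:q→71,h→56,w→42 43:q→72,h→58,w→73 44:q→43,h→30,w→44 45:q→63,h→74,w→63 46:q→74,h→46,w→75 47:q→76,h→77,w→78 48:q→45,h→79,w→80 49:q→81,h→49,w→82 50:q→48,h→68,w→50 51:q→81,h→51,w→83 52:q→84,h→85,w→52 53:q→48,h→69,w→52 54:q→86,h→56,w→54 55:q→87,h→88,w→55 56:q→89,h→56,w→56 57:q→45,h→58,w→90 58:q→91,h→58,w→92 59:q→93,h→58,w→59 60:q→72,h→74,w→63 61:q→61,h→61,w→61 62:q→66,h→62,w→94 63:q→61,h→91,w→63 64:q→36,h→95,w→63 65:q→60,h→65,w→32 66:q→74,h→66,w→94 67:q→96,h→97,w→67 68:q→98,h→68,w→99 69:q→98,h→69,w→100 70:q→101,h→85,w→70 71:q→87,h→102,w→32 72:q→45,h→74,w→63 73:q→103,h→58,w→73 74:q→91,h→74,w→94 75:q→104,h→105,w→75 76:q→104,h→105,w→106 77:q→105,h→61,w→77 78:q→76,h→97,w→78 79:q→74,h→79,w→106 80:q→107,h→108,w→80 81:q→74,h→58,w→109 82:q→110,h→97,w→82 83:q→111,h→97,w→83 84:q→112,h→113,w→84 85:q→114,h→85,w→100 86:q→115,h→116,w→86 87:q→87,h→61,w→117 88:q→118,h→88,w→88 89:q→115,h→119,w→63 90:q→107,h→58,w→90 91:q→61,h→91,w→94 92:q→94,h→120,w→92 93:q→112,h→116,w→93 94:q→61,h→117,w→94 95:q→98,h→95,w→94 96:q→104,h→115,w→94 97:q→115,h→61,w→97 98:q→74,h→74,w→94 99:q→121,h→97,w→99 100:q→122,h→97,w→100 101:q→112,h→123,w→63 102:q→118,h→102,w→32 103:q→112,h→119,w→63 104:q→94,h→112,w→94 105:q→112,h→61,w→105 106:q→124,h→105,w→106 107:q→117,h→119,w→63 108:q→119,h→108,w→106 109:q→124,h→120,w→109 110:q→104,h→120,w→109 111:q→112,h→120,w→111 112:q→117,h→61,w→117 113:q→112,h→113,w→125 114:q→112,h→119,w→94 115:q→112,h→61,w→117 116:q→117,h→116,w→126 117:q→61,h→61,w→117 118:q→115,h→61,w→117 119:q→117,h→119,w→94 120:q→117,h→61,w→120 121:q→104,h→112,w→94 122:q→112,h→112,w→94 123:q→112,h→123,w→94 124:q→117,h→112,w→94 125:q→112,h→105,w→125 126:q→117,h→120,w→126 [Hopcroft].
'qqqwq': |S_i|=[137, 129, 98, 44, 8, 1] end={s91} — reject; 5/5 single-dels accept.
'hqqqqq': run [137, 119, 96, 55, 14, 6, 1] end={s91} ∉↓L; 6/6 del acc.
'hqhwhh': run [137, 119, 96, 59, 35, 11, 2] end={s87,s91} — reject; 6/6 del acc.
'wqwqqh': |S_i|=[137, 123, 94, 57, 37, 9, 1] end={s91} ∉↓L; 6/6 single-dels accept.
'whqhqq': |S_i|=[137, 123, 82, 46, 13, 5, 1] end={s91} ∉↓L; 6/6 deletions ∈↓L.
'wwhqwq': |S_i|=[137, 123, 108, 55, 24, 7, 1] end={s91} — reject; 6/6 del acc.
6 minimals (antichain).

min(Σ*\↓L) = [qqqwq, hqqqqq, hqhwhh, wqwqqh, whqhqq, wwhqwq].


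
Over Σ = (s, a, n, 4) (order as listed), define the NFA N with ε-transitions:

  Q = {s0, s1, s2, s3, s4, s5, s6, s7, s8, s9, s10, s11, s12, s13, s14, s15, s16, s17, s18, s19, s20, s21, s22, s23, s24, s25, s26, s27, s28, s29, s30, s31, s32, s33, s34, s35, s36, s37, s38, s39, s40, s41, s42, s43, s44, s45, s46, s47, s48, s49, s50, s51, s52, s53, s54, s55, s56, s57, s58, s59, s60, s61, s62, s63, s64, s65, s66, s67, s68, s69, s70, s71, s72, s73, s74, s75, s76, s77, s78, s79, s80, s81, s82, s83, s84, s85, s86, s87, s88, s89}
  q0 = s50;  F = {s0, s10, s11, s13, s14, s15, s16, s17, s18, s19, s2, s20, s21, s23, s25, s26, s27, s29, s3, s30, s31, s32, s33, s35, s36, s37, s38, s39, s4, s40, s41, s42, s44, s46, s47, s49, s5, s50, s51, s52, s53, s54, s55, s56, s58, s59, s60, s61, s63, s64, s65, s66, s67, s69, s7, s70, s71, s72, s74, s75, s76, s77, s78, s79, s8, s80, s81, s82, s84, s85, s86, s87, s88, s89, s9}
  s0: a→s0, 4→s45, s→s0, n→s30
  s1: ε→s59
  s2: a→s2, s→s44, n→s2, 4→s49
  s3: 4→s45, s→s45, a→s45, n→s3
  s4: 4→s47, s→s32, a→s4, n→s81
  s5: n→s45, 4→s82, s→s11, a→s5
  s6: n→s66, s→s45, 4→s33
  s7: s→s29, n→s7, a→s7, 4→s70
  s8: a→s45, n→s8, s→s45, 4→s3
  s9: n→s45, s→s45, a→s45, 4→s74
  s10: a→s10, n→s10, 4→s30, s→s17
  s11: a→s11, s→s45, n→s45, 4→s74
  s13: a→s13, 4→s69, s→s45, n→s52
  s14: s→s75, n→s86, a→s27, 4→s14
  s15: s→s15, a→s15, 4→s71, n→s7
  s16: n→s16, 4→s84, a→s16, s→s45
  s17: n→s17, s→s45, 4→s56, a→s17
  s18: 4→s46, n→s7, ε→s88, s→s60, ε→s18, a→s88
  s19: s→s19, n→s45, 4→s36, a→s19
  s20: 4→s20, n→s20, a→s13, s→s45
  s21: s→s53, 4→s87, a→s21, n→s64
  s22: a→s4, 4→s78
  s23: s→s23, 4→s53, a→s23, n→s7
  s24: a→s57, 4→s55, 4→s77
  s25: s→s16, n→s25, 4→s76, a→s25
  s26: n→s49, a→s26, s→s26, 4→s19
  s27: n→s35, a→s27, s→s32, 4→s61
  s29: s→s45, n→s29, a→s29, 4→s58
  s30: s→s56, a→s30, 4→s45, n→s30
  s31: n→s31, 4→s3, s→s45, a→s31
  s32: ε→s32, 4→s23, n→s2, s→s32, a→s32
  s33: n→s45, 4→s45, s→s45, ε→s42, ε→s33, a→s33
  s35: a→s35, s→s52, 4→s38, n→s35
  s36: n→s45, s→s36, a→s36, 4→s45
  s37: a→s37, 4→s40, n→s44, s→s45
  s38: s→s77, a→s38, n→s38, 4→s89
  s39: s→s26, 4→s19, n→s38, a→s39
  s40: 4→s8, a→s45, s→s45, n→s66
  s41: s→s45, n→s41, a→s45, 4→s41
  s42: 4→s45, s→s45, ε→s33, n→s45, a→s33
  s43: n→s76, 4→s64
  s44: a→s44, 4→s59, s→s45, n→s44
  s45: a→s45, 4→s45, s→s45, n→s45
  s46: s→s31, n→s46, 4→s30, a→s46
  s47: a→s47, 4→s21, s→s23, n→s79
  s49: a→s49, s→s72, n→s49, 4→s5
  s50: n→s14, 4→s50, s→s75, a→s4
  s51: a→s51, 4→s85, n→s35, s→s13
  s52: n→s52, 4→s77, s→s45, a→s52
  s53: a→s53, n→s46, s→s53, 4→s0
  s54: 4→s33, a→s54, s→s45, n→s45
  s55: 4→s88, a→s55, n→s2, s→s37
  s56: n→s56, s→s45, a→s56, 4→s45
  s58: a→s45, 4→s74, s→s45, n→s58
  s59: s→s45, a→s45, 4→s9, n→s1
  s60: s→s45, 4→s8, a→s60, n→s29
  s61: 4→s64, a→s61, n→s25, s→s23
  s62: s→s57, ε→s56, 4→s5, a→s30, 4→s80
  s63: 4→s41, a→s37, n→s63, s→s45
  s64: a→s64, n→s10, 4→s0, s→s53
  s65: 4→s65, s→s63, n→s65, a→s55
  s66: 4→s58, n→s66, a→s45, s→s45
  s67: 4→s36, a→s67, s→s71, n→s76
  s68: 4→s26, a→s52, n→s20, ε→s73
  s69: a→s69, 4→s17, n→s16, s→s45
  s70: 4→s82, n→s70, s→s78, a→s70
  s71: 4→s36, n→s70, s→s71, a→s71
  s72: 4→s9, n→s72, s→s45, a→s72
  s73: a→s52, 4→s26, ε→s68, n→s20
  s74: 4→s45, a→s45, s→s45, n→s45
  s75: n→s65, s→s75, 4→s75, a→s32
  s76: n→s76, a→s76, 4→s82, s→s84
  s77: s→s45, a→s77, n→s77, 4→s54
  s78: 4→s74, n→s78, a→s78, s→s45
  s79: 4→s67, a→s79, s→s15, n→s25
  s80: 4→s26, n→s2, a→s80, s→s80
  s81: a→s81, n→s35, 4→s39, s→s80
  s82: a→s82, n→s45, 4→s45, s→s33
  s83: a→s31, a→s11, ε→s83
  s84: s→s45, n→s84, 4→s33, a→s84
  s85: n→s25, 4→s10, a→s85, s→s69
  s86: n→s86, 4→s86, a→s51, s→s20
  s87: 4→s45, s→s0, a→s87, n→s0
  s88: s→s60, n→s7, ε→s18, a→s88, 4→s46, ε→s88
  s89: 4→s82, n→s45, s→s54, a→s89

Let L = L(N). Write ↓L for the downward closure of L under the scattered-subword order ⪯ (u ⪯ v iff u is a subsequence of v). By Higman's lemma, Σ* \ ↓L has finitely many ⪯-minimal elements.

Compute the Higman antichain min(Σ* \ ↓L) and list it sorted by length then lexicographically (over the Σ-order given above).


|Q|=90, |F|=75, |δ|=339 (13 ε).
min D↑ (74 st, q0=0, F={26}): 0:s→1,a→2,n→3,4→0 1:s→1,a→4,n→5,4→1 2:s→4,a→2,n→6,4→7 3:s→1,a→8,n→9,4→3 4:s→4,a→4,n→10,4→11 5:s→12,a→13,n→5,4→5 6:s→14,a→6,n→15,4→16 7:s→11,a→7,n→17,4→18 8:s→4,a→8,n→15,4→19 9:s→20,a→21,n→9,4→9 10:s→22,a→10,n→10,4→23 11:s→11,a→11,n→24,4→25 12:s→26,a→27,n→12,4→28 13:s→27,a→13,n→10,4→29 14:s→14,a→14,n→10,4→30 15:s→31,a→15,n→15,4→32 16:s→30,a→16,n→32,4→33 17:s→34,a→17,n→35,4→36 18:s→25,a→18,n→37,4→38 19:s→11,a→19,n→35,4→37 20:s→26,a→39,n→20,4→20 21:s→39,a→21,n→15,4→40 22:s→26,a→22,n→22,4→41 23:s→42,a→23,n→23,4→43 24:s→44,a→24,n→24,4→45 25:s→25,a→25,n→46,4→47 26:s→26,a→26,n→26,4→26 27:s→26,a→27,n→22,4→48 28:s→26,a→26,n→28,4→28 29:s→49,a→29,n→24,4→46 30:s→30,a→30,n→23,4→33 31:s→26,a→31,n→31,4→50 32:s→50,a→32,n→32,4→51 33:s→33,a→33,n→26,4→52 34:s→34,a→34,n→24,4→53 35:s→54,a→35,n→35,4→55 36:s→53,a→36,n→55,4→52 37:s→25,a→37,n→56,4→47 38:s→47,a→38,n→47,4→26 39:s→26,a→39,n→31,4→57 40:s→57,a→40,n→35,4→56 41:s→26,a→26,n→41,4→58 42:s→26,a→42,n→42,4→58 43:s→59,a→43,n→26,4→60 44:s→26,a→44,n→44,4→61 45:s→62,a→45,n→45,4→60 46:s→63,a→46,n→46,4→64 47:s→47,a→47,n→64,4→26 48:s→26,a→26,n→65,4→66 49:s→26,a→49,n→44,4→66 50:s→26,a→50,n→50,4→67 51:s→67,a→51,n→26,4→60 52:s→52,a→52,n→26,4→26 53:s→53,a→53,n→45,4→52 54:s→26,a→54,n→54,4→68 55:s→68,a→55,n→55,4→60 56:s→69,a→56,n→56,4→64 57:s→26,a→57,n→54,4→69 58:s→26,a→26,n→26,4→70 59:s→26,a→59,n→26,4→70 60:s→71,a→60,n→26,4→26 61:s→26,a→26,n→61,4→70 62:s→26,a→62,n→62,4→70 63:s→26,a→63,n→63,4→72 64:s→73,a→64,n→64,4→26 65:s→26,a→26,n→65,4→61 66:s→26,a→26,n→66,4→72 67:s→26,a→67,n→26,4→71 68:s→26,a→68,n→68,4→71 69:s→26,a→69,n→69,4→73 70:s→26,a→26,n→26,4→26 71:s→26,a→71,n→26,4→26 72:s→26,a→26,n→72,4→26 73:s→26,a→73,n→73,4→26 (ε-aug+det+¬).
'snss': run [77, 55, 44, 23, 1] end={s45} rej; 4/4 del acc.
'nnss': run [77, 72, 53, 32, 1] end={s45} ∉↓L; 4/4 single-dels accept.
'sns4a': |S_i|=[77, 55, 44, 23, 11, 1] end={s45} — reject; 5/5 del acc.
'an44n': N↓-sim [77, 69, 51, 31, 12, 1] end={s45} ∉↓L; 5/5 single-dels accept.
'a4444': |S_i|=[77, 69, 56, 32, 11, 1] end={s45} — reject; 5/5 single-dels accept.
5 obstructions.

Antichain: [snss, nnss, sns4a, an44n, a4444].
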